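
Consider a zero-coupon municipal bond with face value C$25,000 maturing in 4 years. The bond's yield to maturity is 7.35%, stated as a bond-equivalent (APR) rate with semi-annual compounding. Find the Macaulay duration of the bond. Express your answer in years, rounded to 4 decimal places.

A zero-coupon bond has a single cash flow at maturity, so its Macaulay duration equals its maturity: 4 years.
(Equivalently: 8 semi-annual periods ÷ 2 = 4 years.)

4.0000 years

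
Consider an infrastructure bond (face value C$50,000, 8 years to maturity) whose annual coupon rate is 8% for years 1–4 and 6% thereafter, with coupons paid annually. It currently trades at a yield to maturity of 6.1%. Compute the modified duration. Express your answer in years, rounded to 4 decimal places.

Periodic yield y = 0.061. First find Macaulay duration:
  t   CF        PV=CF/(1+0.061)^t    t·PV
  1     4,000.00     3,770.0283     3,770.0283
  2     4,000.00     3,553.2783     7,106.5566
  3     4,000.00     3,348.9899    10,046.9697
  4     4,000.00     3,156.4467    12,625.7867
  5     3,000.00     2,231.2300    11,156.1499
  6     3,000.00     2,102.9500    12,617.7001
  7     3,000.00     1,982.0453    13,874.3168
  8    53,000.00    33,002.9528   264,023.6225
  Σ                 53,147.9212   335,221.1306
P = 53,147.9212; Macaulay duration = 335,221.1306 / 53,147.9212 = 6.30732 years.
Modified duration = D_Mac / (1 + y) = 6.30732 / 1.061 = 5.94470 years.

5.9447 years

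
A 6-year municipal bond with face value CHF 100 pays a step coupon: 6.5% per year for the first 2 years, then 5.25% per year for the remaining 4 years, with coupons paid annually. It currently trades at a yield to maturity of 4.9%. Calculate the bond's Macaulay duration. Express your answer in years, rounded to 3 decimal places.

5.221 years

Periodic yield y = 0.049. Discount each cash flow and weight by its year:
  t   CF        PV=CF/(1+0.049)^t    t·PV
  1         6.50         6.1964         6.1964
  2         6.50         5.9069        11.8139
  3         5.25         4.5481        13.6444
  4         5.25         4.3357        17.3427
  5         5.25         4.1332        20.6658
  6       105.25        78.9895       473.9368
  Σ                    104.1097       543.5999
Price P = Σ PV = 104.1097.
Macaulay duration = Σ(t·PV) / P = 543.5999 / 104.1097 = 5.22141 years.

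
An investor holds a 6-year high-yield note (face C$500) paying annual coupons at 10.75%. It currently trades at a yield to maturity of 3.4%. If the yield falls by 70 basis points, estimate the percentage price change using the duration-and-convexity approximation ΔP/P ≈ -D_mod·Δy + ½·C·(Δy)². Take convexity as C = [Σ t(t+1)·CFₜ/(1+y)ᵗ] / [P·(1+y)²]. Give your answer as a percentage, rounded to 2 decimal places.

With y = 0.034:
  t   CF        PV=CF/(1+0.034)^t    t·PV        t(t+1)·PV
  1        53.75        51.9826        51.9826         103.9652
  2        53.75        50.2733       100.5466         301.6398
  3        53.75        48.6202       145.8606         583.4425
  4        53.75        47.0215       188.0859         940.4296
  5        53.75        45.4753       227.3766       1,364.2596
  6       553.75       453.0963     2,718.5777      19,030.0442
  Σ                    696.4692     3,432.4301      22,323.7810
P = 696.4692; D_Mac = 4.92833 yrs; D_mod = 4.76628 yrs; C = 29.97953.
Duration effect: -4.76628 × (-0.007) = +0.033364
Convexity effect: 0.5 × 29.97953 × (-0.007)² = +0.0007345
ΔP/P ≈ +0.033364 + 0.0007345 = +0.034098 = +3.4098%.

+3.41%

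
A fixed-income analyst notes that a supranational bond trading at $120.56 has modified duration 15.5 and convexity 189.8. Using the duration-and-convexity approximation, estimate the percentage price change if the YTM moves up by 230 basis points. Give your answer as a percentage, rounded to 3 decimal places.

-30.630%

Duration effect: -D_mod·Δy = -15.5 × (+0.023) = -0.356500
Convexity effect: ½·C·(Δy)² = 0.5 × 189.8 × (0.023)² = +0.0502021
ΔP/P ≈ -0.356500 + 0.0502021 = -0.3062979
= -30.62979%.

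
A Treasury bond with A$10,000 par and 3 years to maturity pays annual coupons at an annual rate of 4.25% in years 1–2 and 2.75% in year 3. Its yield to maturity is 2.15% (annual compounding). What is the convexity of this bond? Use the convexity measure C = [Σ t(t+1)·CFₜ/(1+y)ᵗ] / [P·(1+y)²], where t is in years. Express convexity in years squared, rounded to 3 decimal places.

With y = 0.0215:
  t   CF        PV=CF/(1+0.0215)^t    t·PV        t(t+1)·PV
  1       425.00       416.0548       416.0548         832.1096
  2       425.00       407.2979       814.5958       2,443.7875
  3    10,275.00     9,639.7710    28,919.3130     115,677.2522
  Σ                 10,463.1238    30,149.9637     118,953.1493
P = 10,463.1238.
Convexity = Σ t(t+1)·PV / [P·(1+y)²] = 118,953.1493 / (10,463.1238 × 1.043462) = 10.89527.

10.895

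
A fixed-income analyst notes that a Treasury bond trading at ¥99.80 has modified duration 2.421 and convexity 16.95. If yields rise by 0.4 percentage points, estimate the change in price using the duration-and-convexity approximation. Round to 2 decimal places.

-¥0.95

Duration effect: -D_mod·Δy = -2.421 × (+0.004) = -0.009684
Convexity effect: ½·C·(Δy)² = 0.5 × 16.95 × (0.004)² = +0.0001356
ΔP/P ≈ -0.009684 + 0.0001356 = -0.0095484
ΔP ≈ 99.80 × (-0.0095484) = -0.95293032.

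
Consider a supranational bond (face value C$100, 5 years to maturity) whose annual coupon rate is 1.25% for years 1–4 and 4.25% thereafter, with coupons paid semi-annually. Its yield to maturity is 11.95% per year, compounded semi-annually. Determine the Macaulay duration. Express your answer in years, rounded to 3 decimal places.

4.809 years

Periodic yield y = 0.05975. Discount each cash flow and weight by its period:
  t   CF        PV=CF/(1+0.05975)^t    t·PV
  1        0.625         0.5898         0.5898
  2        0.625         0.5565         1.1130
  3        0.625         0.5251         1.5754
  4        0.625         0.4955         1.9821
  5        0.625         0.4676         2.3379
  6        0.625         0.4412         2.6473
  7        0.625         0.4163         2.9144
  8        0.625         0.3929         3.1430
  9        2.125         1.2605        11.3441
  10     102.125        57.1607       571.6074
  Σ                     62.3062       599.2545
Price P = Σ PV = 62.3062.
Macaulay duration = Σ(t·PV) / P = 599.2545 / 62.3062 = 9.61790 half-year periods.
In years: 9.61790 / 2 = 4.80895 years.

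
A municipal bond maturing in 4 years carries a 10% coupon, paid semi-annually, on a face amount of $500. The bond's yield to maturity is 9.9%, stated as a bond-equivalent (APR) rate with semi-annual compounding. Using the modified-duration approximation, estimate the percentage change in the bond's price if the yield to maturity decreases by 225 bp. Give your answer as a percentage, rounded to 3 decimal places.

Periodic yield y = 0.0495. Modified duration first:
  t   CF        PV=CF/(1+0.0495)^t    t·PV
  1        25.00        23.8209        23.8209
  2        25.00        22.6973        45.3947
  3        25.00        21.6268        64.8805
  4        25.00        20.6068        82.4271
  5        25.00        19.6349        98.1743
  6        25.00        18.7088       112.2526
  7        25.00        17.8264       124.7846
  8       525.00       356.6972     2,853.5780
  Σ                    501.6191     3,405.3127
P = 501.6191; D_Mac = 6.78864 half-year periods = 3.39432 yrs; D_mod = 3.39432/(1+0.0495) = 3.23423 yrs.
ΔP/P ≈ -D_mod · Δy = -3.23423 × (-0.0225) = +0.072770 = +7.2770%.

+7.277%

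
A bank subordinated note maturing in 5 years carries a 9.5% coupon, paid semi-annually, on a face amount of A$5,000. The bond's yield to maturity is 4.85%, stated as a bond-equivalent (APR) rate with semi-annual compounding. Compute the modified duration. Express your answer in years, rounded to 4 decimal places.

4.0869 years

Periodic yield y = 0.02425. First find Macaulay duration:
  t   CF        PV=CF/(1+0.02425)^t    t·PV
  1       237.50       231.8770       231.8770
  2       237.50       226.3871       452.7742
  3       237.50       221.0272       663.0816
  4       237.50       215.7942       863.1767
  5       237.50       210.6851     1,053.4253
  6       237.50       205.6969     1,234.1815
  7       237.50       200.8269     1,405.7880
  8       237.50       196.0721     1,568.5769
  9       237.50       191.4299     1,722.8694
  10    5,237.50     4,121.5855    41,215.8546
  Σ                  6,021.3818    50,411.6053
P = 6,021.3818; Macaulay duration = 50,411.6053 / 6,021.3818 = 8.37210 half-year periods = 4.18605 years.
Modified duration = D_Mac / (1 + y) = 4.18605 / 1.02425 = 4.08694 years.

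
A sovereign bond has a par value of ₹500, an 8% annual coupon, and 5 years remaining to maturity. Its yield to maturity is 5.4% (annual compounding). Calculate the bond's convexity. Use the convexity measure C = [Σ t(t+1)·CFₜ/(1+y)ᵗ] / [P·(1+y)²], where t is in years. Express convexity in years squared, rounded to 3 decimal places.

With y = 0.054:
  t   CF        PV=CF/(1+0.054)^t    t·PV        t(t+1)·PV
  1        40.00        37.9507        37.9507          75.9013
  2        40.00        36.0063        72.0126         216.0379
  3        40.00        34.1616       102.4848         409.9392
  4        40.00        32.4114       129.6455         648.2276
  5       540.00       415.1363     2,075.6815      12,454.0889
  Σ                    555.6663     2,417.7751      13,804.1949
P = 555.6663.
Convexity = Σ t(t+1)·PV / [P·(1+y)²] = 13,804.1949 / (555.6663 × 1.110916) = 22.36227.

22.362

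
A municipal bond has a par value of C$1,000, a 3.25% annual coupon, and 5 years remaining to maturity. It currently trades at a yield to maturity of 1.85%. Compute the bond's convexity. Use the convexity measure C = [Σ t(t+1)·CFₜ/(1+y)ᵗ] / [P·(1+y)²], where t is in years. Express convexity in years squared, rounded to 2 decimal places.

With y = 0.0185:
  t   CF        PV=CF/(1+0.0185)^t    t·PV        t(t+1)·PV
  1        32.50        31.9097        31.9097          63.8193
  2        32.50        31.3301        62.6601         187.9804
  3        32.50        30.7610        92.2830         369.1318
  4        32.50        30.2022       120.8090         604.0449
  5     1,032.50       942.0737     4,710.3687      28,262.2119
  Σ                  1,066.2767     5,018.0304      29,487.1884
P = 1,066.2767.
Convexity = Σ t(t+1)·PV / [P·(1+y)²] = 29,487.1884 / (1,066.2767 × 1.037342) = 26.65885.

26.66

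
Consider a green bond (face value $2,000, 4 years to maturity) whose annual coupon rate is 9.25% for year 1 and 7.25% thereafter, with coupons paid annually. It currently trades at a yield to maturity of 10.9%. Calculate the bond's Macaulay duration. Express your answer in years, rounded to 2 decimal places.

3.53 years

Periodic yield y = 0.109. Discount each cash flow and weight by its year:
  t   CF        PV=CF/(1+0.109)^t    t·PV
  1       185.00       166.8170       166.8170
  2       145.00       117.8976       235.7952
  3       145.00       106.3098       318.9294
  4     2,145.00     1,418.0812     5,672.3250
  Σ                  1,809.1056     6,393.8665
Price P = Σ PV = 1,809.1056.
Macaulay duration = Σ(t·PV) / P = 6,393.8665 / 1,809.1056 = 3.53427 years.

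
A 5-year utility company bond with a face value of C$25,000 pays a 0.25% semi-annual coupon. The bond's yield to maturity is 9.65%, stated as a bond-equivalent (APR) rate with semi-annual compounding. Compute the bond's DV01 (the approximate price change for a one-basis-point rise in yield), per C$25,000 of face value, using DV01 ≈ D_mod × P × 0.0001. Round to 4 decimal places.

C$7.5032

Periodic yield y = 0.04825.
  t   CF        PV=CF/(1+0.04825)^t    t·PV
  1        31.25        29.8116        29.8116
  2        31.25        28.4394        56.8788
  3        31.25        27.1304        81.3911
  4        31.25        25.8816       103.5263
  5        31.25        24.6903       123.4513
  6        31.25        23.5538       141.3227
  7        31.25        22.4696       157.2874
  8        31.25        21.4354       171.4830
  9        31.25        20.4487       184.0385
  10   25,031.25    15,625.4965   156,254.9654
  Σ                 15,849.3572   157,304.1560
P = 15,849.3572; D_Mac = 9.92495 half-year periods = 4.96248 yrs; D_mod = 4.73406 yrs.
DV01 ≈ 4.73406 × 15,849.3572 × 0.0001 = 7.503179.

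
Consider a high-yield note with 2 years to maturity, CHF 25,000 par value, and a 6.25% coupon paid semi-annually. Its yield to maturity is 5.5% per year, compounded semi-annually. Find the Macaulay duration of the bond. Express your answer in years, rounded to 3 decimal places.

1.912 years

Periodic yield y = 0.0275. Discount each cash flow and weight by its period:
  t   CF        PV=CF/(1+0.0275)^t    t·PV
  1       781.25       760.3406       760.3406
  2       781.25       739.9909     1,479.9818
  3       781.25       720.1858     2,160.5573
  4    25,781.25    23,130.0541    92,520.2163
  Σ                 25,350.5714    96,921.0960
Price P = Σ PV = 25,350.5714.
Macaulay duration = Σ(t·PV) / P = 96,921.0960 / 25,350.5714 = 3.82323 half-year periods.
In years: 3.82323 / 2 = 1.91162 years.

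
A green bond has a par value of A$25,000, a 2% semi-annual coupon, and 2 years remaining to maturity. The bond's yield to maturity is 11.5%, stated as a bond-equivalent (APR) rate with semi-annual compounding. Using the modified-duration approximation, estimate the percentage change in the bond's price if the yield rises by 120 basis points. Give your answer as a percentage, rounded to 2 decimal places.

-2.23%

Periodic yield y = 0.0575. Modified duration first:
  t   CF        PV=CF/(1+0.0575)^t    t·PV
  1       250.00       236.4066       236.4066
  2       250.00       223.5524       447.1047
  3       250.00       211.3970       634.1911
  4    25,250.00    20,190.1655    80,760.6619
  Σ                 20,861.5215    82,078.3643
P = 20,861.5215; D_Mac = 3.93444 half-year periods = 1.96722 yrs; D_mod = 1.96722/(1+0.0575) = 1.86025 yrs.
ΔP/P ≈ -D_mod · Δy = -1.86025 × (+0.012) = -0.022323 = -2.2323%.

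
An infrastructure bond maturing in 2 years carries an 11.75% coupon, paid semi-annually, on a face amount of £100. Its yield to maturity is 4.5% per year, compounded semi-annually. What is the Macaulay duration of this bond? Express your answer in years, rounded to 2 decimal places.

1.85 years

Periodic yield y = 0.0225. Discount each cash flow and weight by its period:
  t   CF        PV=CF/(1+0.0225)^t    t·PV
  1        5.875         5.7457         5.7457
  2        5.875         5.6193        11.2386
  3        5.875         5.4956        16.4869
  4      105.875        96.8590       387.4362
  Σ                    113.7197       420.9074
Price P = Σ PV = 113.7197.
Macaulay duration = Σ(t·PV) / P = 420.9074 / 113.7197 = 3.70127 half-year periods.
In years: 3.70127 / 2 = 1.85064 years.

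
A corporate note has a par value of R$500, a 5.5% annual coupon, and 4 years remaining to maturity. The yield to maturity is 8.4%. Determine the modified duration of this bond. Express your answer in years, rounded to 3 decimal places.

Periodic yield y = 0.084. First find Macaulay duration:
  t   CF        PV=CF/(1+0.084)^t    t·PV
  1        27.50        25.3690        25.3690
  2        27.50        23.4031        46.8063
  3        27.50        21.5896        64.7688
  4       527.50       382.0369     1,528.1477
  Σ                    452.3987     1,665.0918
P = 452.3987; Macaulay duration = 1,665.0918 / 452.3987 = 3.68059 years.
Modified duration = D_Mac / (1 + y) = 3.68059 / 1.084 = 3.39537 years.

3.395 years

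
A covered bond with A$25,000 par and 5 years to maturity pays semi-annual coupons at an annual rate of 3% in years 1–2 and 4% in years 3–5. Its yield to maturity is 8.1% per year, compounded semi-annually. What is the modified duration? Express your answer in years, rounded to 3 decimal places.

Periodic yield y = 0.0405. First find Macaulay duration:
  t   CF        PV=CF/(1+0.0405)^t    t·PV
  1       375.00       360.4037       360.4037
  2       375.00       346.3754       692.7509
  3       375.00       332.8933       998.6798
  4       375.00       319.9359     1,279.7435
  5       500.00       409.9771     2,049.8854
  6       500.00       394.0193     2,364.1158
  7       500.00       378.6827     2,650.7786
  8       500.00       363.9430     2,911.5437
  9       500.00       349.7770     3,147.9930
  10   25,500.00    17,144.2833   171,442.8332
  Σ                 20,400.2905   187,898.7275
P = 20,400.2905; Macaulay duration = 187,898.7275 / 20,400.2905 = 9.21059 half-year periods = 4.60530 years.
Modified duration = D_Mac / (1 + y) = 4.60530 / 1.0405 = 4.42604 years.

4.426 years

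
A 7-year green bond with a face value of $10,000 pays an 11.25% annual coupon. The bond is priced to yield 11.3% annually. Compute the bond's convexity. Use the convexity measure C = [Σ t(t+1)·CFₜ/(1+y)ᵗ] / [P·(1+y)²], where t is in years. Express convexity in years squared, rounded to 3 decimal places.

With y = 0.113:
  t   CF        PV=CF/(1+0.113)^t    t·PV        t(t+1)·PV
  1     1,125.00     1,010.7817     1,010.7817       2,021.5633
  2     1,125.00       908.1596     1,816.3193       5,448.9578
  3     1,125.00       815.9565     2,447.8696       9,791.4785
  4     1,125.00       733.1146     2,932.4584      14,662.2919
  5     1,125.00       658.6834     3,293.4169      19,760.5012
  6     1,125.00       591.8090     3,550.8538      24,855.9763
  7    11,125.00     5,258.1609    36,807.1261     294,457.0090
  Σ                  9,976.6656    51,858.8257     370,997.7780
P = 9,976.6656.
Convexity = Σ t(t+1)·PV / [P·(1+y)²] = 370,997.7780 / (9,976.6656 × 1.238769) = 30.01895.

30.019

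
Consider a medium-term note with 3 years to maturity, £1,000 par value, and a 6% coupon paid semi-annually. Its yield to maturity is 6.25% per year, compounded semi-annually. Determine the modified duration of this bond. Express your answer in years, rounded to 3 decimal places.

Periodic yield y = 0.03125. First find Macaulay duration:
  t   CF        PV=CF/(1+0.03125)^t    t·PV
  1        30.00        29.0909        29.0909
  2        30.00        28.2094        56.4187
  3        30.00        27.3545        82.0636
  4        30.00        26.5256       106.1024
  5        30.00        25.7218       128.6090
  6     1,030.00       856.3542     5,138.1255
  Σ                    993.2565     5,540.4102
P = 993.2565; Macaulay duration = 5,540.4102 / 993.2565 = 5.57803 half-year periods = 2.78901 years.
Modified duration = D_Mac / (1 + y) = 2.78901 / 1.03125 = 2.70450 years.

2.704 years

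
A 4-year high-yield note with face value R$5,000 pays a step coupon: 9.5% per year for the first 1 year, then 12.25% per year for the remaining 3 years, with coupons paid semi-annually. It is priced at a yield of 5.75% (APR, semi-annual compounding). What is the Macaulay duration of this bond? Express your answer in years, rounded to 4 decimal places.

Periodic yield y = 0.02875. Discount each cash flow and weight by its period:
  t   CF        PV=CF/(1+0.02875)^t    t·PV
  1       237.50       230.8627       230.8627
  2       237.50       224.4109       448.8218
  3       306.25       281.2850       843.8550
  4       306.25       273.4240     1,093.6962
  5       306.25       265.7828     1,328.9140
  6       306.25       258.3551     1,550.1305
  7       306.25       251.1350     1,757.9447
  8     5,306.25     4,229.6937    33,837.5499
  Σ                  6,014.9492    41,091.7746
Price P = Σ PV = 6,014.9492.
Macaulay duration = Σ(t·PV) / P = 41,091.7746 / 6,014.9492 = 6.83161 half-year periods.
In years: 6.83161 / 2 = 3.41580 years.

3.4158 years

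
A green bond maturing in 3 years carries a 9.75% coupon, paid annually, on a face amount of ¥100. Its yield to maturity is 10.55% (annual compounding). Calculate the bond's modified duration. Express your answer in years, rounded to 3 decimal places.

Periodic yield y = 0.1055. First find Macaulay duration:
  t   CF        PV=CF/(1+0.1055)^t    t·PV
  1         9.75         8.8195         8.8195
  2         9.75         7.9779        15.9557
  3       109.75        81.2322       243.6966
  Σ                     98.0296       268.4719
P = 98.0296; Macaulay duration = 268.4719 / 98.0296 = 2.73868 years.
Modified duration = D_Mac / (1 + y) = 2.73868 / 1.1055 = 2.47732 years.

2.477 years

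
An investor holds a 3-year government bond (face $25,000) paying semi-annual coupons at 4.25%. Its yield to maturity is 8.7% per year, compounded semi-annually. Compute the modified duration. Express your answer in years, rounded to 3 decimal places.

2.718 years

Periodic yield y = 0.0435. First find Macaulay duration:
  t   CF        PV=CF/(1+0.0435)^t    t·PV
  1       531.25       509.1040       509.1040
  2       531.25       487.8811       975.7623
  3       531.25       467.5430     1,402.6291
  4       531.25       448.0527     1,792.2109
  5       531.25       429.3749     2,146.8746
  6    25,531.25    19,775.0394   118,650.2365
  Σ                 22,116.9952   125,476.8174
P = 22,116.9952; Macaulay duration = 125,476.8174 / 22,116.9952 = 5.67332 half-year periods = 2.83666 years.
Modified duration = D_Mac / (1 + y) = 2.83666 / 1.0435 = 2.71841 years.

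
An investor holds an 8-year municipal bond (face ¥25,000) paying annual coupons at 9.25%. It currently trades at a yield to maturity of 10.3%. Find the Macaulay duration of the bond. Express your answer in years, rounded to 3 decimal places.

Periodic yield y = 0.103. Discount each cash flow and weight by its year:
  t   CF        PV=CF/(1+0.103)^t    t·PV
  1     2,312.50     2,096.5549     2,096.5549
  2     2,312.50     1,900.7750     3,801.5500
  3     2,312.50     1,723.2774     5,169.8323
  4     2,312.50     1,562.3549     6,249.4196
  5     2,312.50     1,416.4596     7,082.2978
  6     2,312.50     1,284.1882     7,705.1291
  7     2,312.50     1,164.2685     8,149.8796
  8    27,312.50    12,466.8678    99,734.9425
  Σ                 23,614.7463   139,989.6058
Price P = Σ PV = 23,614.7463.
Macaulay duration = Σ(t·PV) / P = 139,989.6058 / 23,614.7463 = 5.92806 years.

5.928 years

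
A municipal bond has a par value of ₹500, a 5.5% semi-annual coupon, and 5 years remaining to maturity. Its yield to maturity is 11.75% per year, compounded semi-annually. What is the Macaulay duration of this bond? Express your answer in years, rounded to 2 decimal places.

4.34 years

Periodic yield y = 0.05875. Discount each cash flow and weight by its period:
  t   CF        PV=CF/(1+0.05875)^t    t·PV
  1        13.75        12.9870        12.9870
  2        13.75        12.2664        24.5327
  3        13.75        11.5857        34.7571
  4        13.75        10.9428        43.7713
  5        13.75        10.3356        51.6780
  6        13.75         9.7621        58.5725
  7        13.75         9.2204        64.5426
  8        13.75         8.7087        69.6699
  9        13.75         8.2255        74.0294
  10      513.75       290.2803     2,902.8033
  Σ                    384.3145     3,337.3438
Price P = Σ PV = 384.3145.
Macaulay duration = Σ(t·PV) / P = 3,337.3438 / 384.3145 = 8.68389 half-year periods.
In years: 8.68389 / 2 = 4.34194 years.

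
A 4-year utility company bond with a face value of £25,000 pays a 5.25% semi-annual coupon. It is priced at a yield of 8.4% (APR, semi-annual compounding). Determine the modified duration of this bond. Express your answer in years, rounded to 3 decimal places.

3.490 years

Periodic yield y = 0.042. First find Macaulay duration:
  t   CF        PV=CF/(1+0.042)^t    t·PV
  1       656.25       629.7985       629.7985
  2       656.25       604.4131     1,208.8262
  3       656.25       580.0510     1,740.1529
  4       656.25       556.6708     2,226.6832
  5       656.25       534.2330     2,671.1651
  6       656.25       512.6996     3,076.1978
  7       656.25       492.0342     3,444.2393
  8    25,656.25    18,460.8387   147,686.7094
  Σ                 22,370.7389   162,683.7724
P = 22,370.7389; Macaulay duration = 162,683.7724 / 22,370.7389 = 7.27217 half-year periods = 3.63608 years.
Modified duration = D_Mac / (1 + y) = 3.63608 / 1.042 = 3.48952 years.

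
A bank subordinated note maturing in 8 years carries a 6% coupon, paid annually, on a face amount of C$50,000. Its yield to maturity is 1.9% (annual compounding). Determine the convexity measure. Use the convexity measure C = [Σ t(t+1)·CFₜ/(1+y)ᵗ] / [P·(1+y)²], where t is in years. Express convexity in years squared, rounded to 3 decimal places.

With y = 0.019:
  t   CF        PV=CF/(1+0.019)^t    t·PV        t(t+1)·PV
  1     3,000.00     2,944.0628     2,944.0628       5,888.1256
  2     3,000.00     2,889.1686     5,778.3372      17,335.0116
  3     3,000.00     2,835.2979     8,505.8938      34,023.5753
  4     3,000.00     2,782.4317    11,129.7270      55,648.6348
  5     3,000.00     2,730.5513    13,652.7563      81,916.5380
  6     3,000.00     2,679.6381    16,077.8288     112,544.8019
  7     3,000.00     2,629.6743    18,407.7203     147,261.7624
  8    53,000.00    45,591.3443   364,730.7541   3,282,576.7867
  Σ                 65,082.1691   441,227.0803   3,737,195.2362
P = 65,082.1691.
Convexity = Σ t(t+1)·PV / [P·(1+y)²] = 3,737,195.2362 / (65,082.1691 × 1.038361) = 55.30131.

55.301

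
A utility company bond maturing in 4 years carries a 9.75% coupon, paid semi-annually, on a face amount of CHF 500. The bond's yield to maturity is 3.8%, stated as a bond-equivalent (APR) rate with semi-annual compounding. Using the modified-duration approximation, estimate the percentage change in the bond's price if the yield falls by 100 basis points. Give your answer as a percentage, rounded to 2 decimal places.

+3.41%

Periodic yield y = 0.019. Modified duration first:
  t   CF        PV=CF/(1+0.019)^t    t·PV
  1       24.375        23.9205        23.9205
  2       24.375        23.4745        46.9490
  3       24.375        23.0368        69.1104
  4       24.375        22.6073        90.4290
  5       24.375        22.1857       110.9286
  6       24.375        21.7721       130.6324
  7       24.375        21.3661       149.5627
  8      524.375       451.0747     3,608.5979
  Σ                    609.4377     4,230.1306
P = 609.4377; D_Mac = 6.94104 half-year periods = 3.47052 yrs; D_mod = 3.47052/(1+0.019) = 3.40581 yrs.
ΔP/P ≈ -D_mod · Δy = -3.40581 × (-0.01) = +0.034058 = +3.4058%.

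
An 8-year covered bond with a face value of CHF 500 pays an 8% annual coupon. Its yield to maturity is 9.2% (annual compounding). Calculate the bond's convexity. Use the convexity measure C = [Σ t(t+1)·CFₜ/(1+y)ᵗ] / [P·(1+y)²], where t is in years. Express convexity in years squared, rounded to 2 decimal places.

42.03

With y = 0.092:
  t   CF        PV=CF/(1+0.092)^t    t·PV        t(t+1)·PV
  1        40.00        36.6300        36.6300          73.2601
  2        40.00        33.5440        67.0880         201.2639
  3        40.00        30.7179        92.1538         368.6153
  4        40.00        28.1300       112.5199         562.5996
  5        40.00        25.7601       128.8003         772.8017
  6        40.00        23.5898       141.5388         990.7714
  7        40.00        21.6024       151.2166       1,209.7331
  8       540.00       267.0623     2,136.4987      19,228.4886
  Σ                    467.0365     2,866.4462      23,407.5336
P = 467.0365.
Convexity = Σ t(t+1)·PV / [P·(1+y)²] = 23,407.5336 / (467.0365 × 1.192464) = 42.03001.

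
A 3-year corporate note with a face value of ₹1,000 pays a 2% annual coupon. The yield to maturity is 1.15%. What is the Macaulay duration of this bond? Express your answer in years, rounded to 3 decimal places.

2.942 years

Periodic yield y = 0.0115. Discount each cash flow and weight by its year:
  t   CF        PV=CF/(1+0.0115)^t    t·PV
  1        20.00        19.7726        19.7726
  2        20.00        19.5478        39.0956
  3     1,020.00       985.6041     2,956.8124
  Σ                  1,024.9246     3,015.6806
Price P = Σ PV = 1,024.9246.
Macaulay duration = Σ(t·PV) / P = 3,015.6806 / 1,024.9246 = 2.94234 years.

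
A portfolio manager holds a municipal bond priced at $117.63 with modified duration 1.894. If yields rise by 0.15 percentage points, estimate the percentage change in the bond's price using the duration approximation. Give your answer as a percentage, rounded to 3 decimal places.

-0.284%

Duration approximation: ΔP/P ≈ -D_mod · Δy = -1.894 × (+0.0015) = -0.002841.
As a percentage: -0.2841%.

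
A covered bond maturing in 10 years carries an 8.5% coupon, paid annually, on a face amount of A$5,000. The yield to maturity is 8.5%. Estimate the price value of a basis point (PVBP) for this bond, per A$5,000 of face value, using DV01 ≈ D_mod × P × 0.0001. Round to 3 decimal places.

Periodic yield y = 0.085.
  t   CF        PV=CF/(1+0.085)^t    t·PV
  1       425.00       391.7051       391.7051
  2       425.00       361.0185       722.0370
  3       425.00       332.7359       998.2078
  4       425.00       306.6691     1,226.6763
  5       425.00       282.6443     1,413.2215
  6       425.00       260.5017     1,563.0100
  7       425.00       240.0937     1,680.6559
  8       425.00       221.2845     1,770.2761
  9       425.00       203.9489     1,835.5398
  10    5,425.00     2,399.3984    23,993.9838
  Σ                  5,000.0000    35,595.3132
P = 5,000.0000; D_Mac = 7.11906 yrs; D_mod = 6.56135 yrs.
DV01 ≈ 6.56135 × 5,000.0000 × 0.0001 = 3.280674.

A$3.281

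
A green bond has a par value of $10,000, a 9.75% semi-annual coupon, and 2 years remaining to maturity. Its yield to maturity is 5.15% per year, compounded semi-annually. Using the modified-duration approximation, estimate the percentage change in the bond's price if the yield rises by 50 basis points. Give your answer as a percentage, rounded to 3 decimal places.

-0.912%

Periodic yield y = 0.02575. Modified duration first:
  t   CF        PV=CF/(1+0.02575)^t    t·PV
  1       487.50       475.2620       475.2620
  2       487.50       463.3312       926.6624
  3       487.50       451.7000     1,355.0999
  4    10,487.50     9,473.3999    37,893.5997
  Σ                 10,863.6931    40,650.6240
P = 10,863.6931; D_Mac = 3.74188 half-year periods = 1.87094 yrs; D_mod = 1.87094/(1+0.02575) = 1.82397 yrs.
ΔP/P ≈ -D_mod · Δy = -1.82397 × (+0.005) = -0.009120 = -0.9120%.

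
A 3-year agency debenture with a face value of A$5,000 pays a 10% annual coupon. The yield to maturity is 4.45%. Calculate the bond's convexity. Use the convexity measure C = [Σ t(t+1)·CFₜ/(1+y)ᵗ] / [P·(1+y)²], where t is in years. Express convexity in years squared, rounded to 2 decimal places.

With y = 0.0445:
  t   CF        PV=CF/(1+0.0445)^t    t·PV        t(t+1)·PV
  1       500.00       478.6979       478.6979         957.3959
  2       500.00       458.3034       916.6069       2,749.8206
  3     5,500.00     4,826.5561    14,479.6682      57,918.6729
  Σ                  5,763.5575    15,874.9731      61,625.8895
P = 5,763.5575.
Convexity = Σ t(t+1)·PV / [P·(1+y)²] = 61,625.8895 / (5,763.5575 × 1.090980) = 9.80067.

9.80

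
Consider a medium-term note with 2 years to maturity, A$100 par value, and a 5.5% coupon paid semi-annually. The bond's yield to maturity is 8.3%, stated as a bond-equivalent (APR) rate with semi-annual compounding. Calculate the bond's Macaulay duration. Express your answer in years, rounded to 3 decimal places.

Periodic yield y = 0.0415. Discount each cash flow and weight by its period:
  t   CF        PV=CF/(1+0.0415)^t    t·PV
  1         2.75         2.6404         2.6404
  2         2.75         2.5352         5.0704
  3         2.75         2.4342         7.3026
  4       102.75        87.3262       349.3049
  Σ                     94.9361       364.3184
Price P = Σ PV = 94.9361.
Macaulay duration = Σ(t·PV) / P = 364.3184 / 94.9361 = 3.83751 half-year periods.
In years: 3.83751 / 2 = 1.91876 years.

1.919 years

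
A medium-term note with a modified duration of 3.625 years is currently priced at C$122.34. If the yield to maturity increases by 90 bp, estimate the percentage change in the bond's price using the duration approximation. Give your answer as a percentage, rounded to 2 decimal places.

Duration approximation: ΔP/P ≈ -D_mod · Δy = -3.625 × (+0.009) = -0.032625.
As a percentage: -3.2625%.

-3.26%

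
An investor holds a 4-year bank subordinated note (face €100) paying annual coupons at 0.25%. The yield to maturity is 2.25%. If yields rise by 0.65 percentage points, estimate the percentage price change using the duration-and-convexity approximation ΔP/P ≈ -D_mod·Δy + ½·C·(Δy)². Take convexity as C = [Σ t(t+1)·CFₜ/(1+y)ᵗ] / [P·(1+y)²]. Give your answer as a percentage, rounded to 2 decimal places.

With y = 0.0225:
  t   CF        PV=CF/(1+0.0225)^t    t·PV        t(t+1)·PV
  1         0.25         0.2445         0.2445           0.4890
  2         0.25         0.2391         0.4782           1.4347
  3         0.25         0.2339         0.7016           2.8063
  4       100.25        91.7130       366.8522       1,834.2609
  Σ                     92.4305       368.2765       1,838.9909
P = 92.4305; D_Mac = 3.98436 yrs; D_mod = 3.89668 yrs; C = 19.02995.
Duration effect: -3.89668 × (+0.0065) = -0.025328
Convexity effect: 0.5 × 19.02995 × (0.0065)² = +0.0004020
ΔP/P ≈ -0.025328 + 0.0004020 = -0.024926 = -2.4926%.

-2.49%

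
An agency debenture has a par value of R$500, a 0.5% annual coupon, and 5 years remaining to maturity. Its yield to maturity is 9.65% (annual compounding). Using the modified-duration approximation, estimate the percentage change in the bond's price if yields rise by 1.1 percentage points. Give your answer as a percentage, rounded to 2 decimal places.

Periodic yield y = 0.0965. Modified duration first:
  t   CF        PV=CF/(1+0.0965)^t    t·PV
  1         2.50         2.2800         2.2800
  2         2.50         2.0793         4.1587
  3         2.50         1.8963         5.6890
  4         2.50         1.7294         6.9178
  5       502.50       317.0245     1,585.1227
  Σ                    325.0096     1,604.1681
P = 325.0096; D_Mac = 4.93576 yrs; D_mod = 4.93576/(1+0.0965) = 4.50137 yrs.
ΔP/P ≈ -D_mod · Δy = -4.50137 × (+0.011) = -0.049515 = -4.9515%.

-4.95%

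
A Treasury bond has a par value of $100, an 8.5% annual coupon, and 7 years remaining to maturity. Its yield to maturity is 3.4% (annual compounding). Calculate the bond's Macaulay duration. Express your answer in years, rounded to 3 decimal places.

Periodic yield y = 0.034. Discount each cash flow and weight by its year:
  t   CF        PV=CF/(1+0.034)^t    t·PV
  1         8.50         8.2205         8.2205
  2         8.50         7.9502        15.9004
  3         8.50         7.6888        23.0663
  4         8.50         7.4360        29.7438
  5         8.50         7.1914        35.9572
  6         8.50         6.9550        41.7299
  7       108.50        85.8590       601.0132
  Σ                    131.3009       755.6313
Price P = Σ PV = 131.3009.
Macaulay duration = Σ(t·PV) / P = 755.6313 / 131.3009 = 5.75496 years.

5.755 years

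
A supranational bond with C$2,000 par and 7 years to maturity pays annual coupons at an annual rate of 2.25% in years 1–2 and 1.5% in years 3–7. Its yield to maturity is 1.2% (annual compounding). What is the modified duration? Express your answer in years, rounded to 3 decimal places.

Periodic yield y = 0.012. First find Macaulay duration:
  t   CF        PV=CF/(1+0.012)^t    t·PV
  1        45.00        44.4664        44.4664
  2        45.00        43.9391        87.8783
  3        30.00        28.9454        86.8362
  4        30.00        28.6022       114.4087
  5        30.00        28.2630       141.3151
  6        30.00        27.9279       167.5674
  7     2,030.00     1,867.3789    13,071.6524
  Σ                  2,069.5230    13,714.1245
P = 2,069.5230; Macaulay duration = 13,714.1245 / 2,069.5230 = 6.62671 years.
Modified duration = D_Mac / (1 + y) = 6.62671 / 1.012 = 6.54813 years.

6.548 years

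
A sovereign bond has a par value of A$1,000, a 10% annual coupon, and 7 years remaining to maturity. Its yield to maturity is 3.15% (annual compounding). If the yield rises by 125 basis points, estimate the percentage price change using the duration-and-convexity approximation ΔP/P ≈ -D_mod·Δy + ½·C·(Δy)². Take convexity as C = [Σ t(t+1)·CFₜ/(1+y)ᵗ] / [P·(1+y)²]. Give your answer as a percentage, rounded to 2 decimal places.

With y = 0.0315:
  t   CF        PV=CF/(1+0.0315)^t    t·PV        t(t+1)·PV
  1       100.00        96.9462        96.9462         193.8924
  2       100.00        93.9856       187.9713         563.9139
  3       100.00        91.1155       273.3465       1,093.3861
  4       100.00        88.3330       353.3321       1,766.6604
  5       100.00        85.6355       428.1775       2,569.0650
  6       100.00        83.0204       498.1222       3,486.8551
  7     1,100.00       885.3359     6,197.3511      49,578.8086
  Σ                  1,424.3721     8,035.2468      59,252.5814
P = 1,424.3721; D_Mac = 5.64126 yrs; D_mod = 5.46898 yrs; C = 39.09717.
Duration effect: -5.46898 × (+0.0125) = -0.068362
Convexity effect: 0.5 × 39.09717 × (0.0125)² = +0.0030545
ΔP/P ≈ -0.068362 + 0.0030545 = -0.065308 = -6.5308%.

-6.53%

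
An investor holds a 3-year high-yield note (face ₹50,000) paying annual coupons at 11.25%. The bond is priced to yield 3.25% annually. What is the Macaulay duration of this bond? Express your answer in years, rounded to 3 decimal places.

2.736 years

Periodic yield y = 0.0325. Discount each cash flow and weight by its year:
  t   CF        PV=CF/(1+0.0325)^t    t·PV
  1     5,625.00     5,447.9419     5,447.9419
  2     5,625.00     5,276.4570    10,552.9141
  3    55,625.00    50,535.8812   151,607.6436
  Σ                 61,260.2801   167,608.4996
Price P = Σ PV = 61,260.2801.
Macaulay duration = Σ(t·PV) / P = 167,608.4996 / 61,260.2801 = 2.73601 years.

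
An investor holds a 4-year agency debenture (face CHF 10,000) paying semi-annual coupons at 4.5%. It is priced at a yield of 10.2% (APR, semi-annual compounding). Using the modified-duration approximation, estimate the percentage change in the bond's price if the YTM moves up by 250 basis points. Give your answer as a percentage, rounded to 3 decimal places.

-8.721%

Periodic yield y = 0.051. Modified duration first:
  t   CF        PV=CF/(1+0.051)^t    t·PV
  1       225.00       214.0818       214.0818
  2       225.00       203.6935       407.3869
  3       225.00       193.8092       581.4276
  4       225.00       184.4046       737.6182
  5       225.00       175.4563       877.2814
  6       225.00       166.9422     1,001.6534
  7       225.00       158.8413     1,111.8893
  8    10,225.00     6,868.1787    54,945.4299
  Σ                  8,165.4076    59,876.7686
P = 8,165.4076; D_Mac = 7.33298 half-year periods = 3.66649 yrs; D_mod = 3.66649/(1+0.051) = 3.48857 yrs.
ΔP/P ≈ -D_mod · Δy = -3.48857 × (+0.025) = -0.087214 = -8.7214%.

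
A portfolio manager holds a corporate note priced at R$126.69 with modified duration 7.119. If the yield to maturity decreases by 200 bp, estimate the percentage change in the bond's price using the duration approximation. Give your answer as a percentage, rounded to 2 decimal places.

+14.24%

Duration approximation: ΔP/P ≈ -D_mod · Δy = -7.119 × (-0.02) = +0.142380.
As a percentage: +14.2380%.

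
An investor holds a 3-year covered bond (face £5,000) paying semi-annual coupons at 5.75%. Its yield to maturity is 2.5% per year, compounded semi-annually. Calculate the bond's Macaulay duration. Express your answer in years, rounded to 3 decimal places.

2.808 years

Periodic yield y = 0.0125. Discount each cash flow and weight by its period:
  t   CF        PV=CF/(1+0.0125)^t    t·PV
  1       143.75       141.9753       141.9753
  2       143.75       140.2225       280.4451
  3       143.75       138.4914       415.4742
  4       143.75       136.7816       547.1265
  5       143.75       135.0930       675.4648
  6     5,143.75     4,774.2995    28,645.7971
  Σ                  5,466.8633    30,706.2828
Price P = Σ PV = 5,466.8633.
Macaulay duration = Σ(t·PV) / P = 30,706.2828 / 5,466.8633 = 5.61680 half-year periods.
In years: 5.61680 / 2 = 2.80840 years.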